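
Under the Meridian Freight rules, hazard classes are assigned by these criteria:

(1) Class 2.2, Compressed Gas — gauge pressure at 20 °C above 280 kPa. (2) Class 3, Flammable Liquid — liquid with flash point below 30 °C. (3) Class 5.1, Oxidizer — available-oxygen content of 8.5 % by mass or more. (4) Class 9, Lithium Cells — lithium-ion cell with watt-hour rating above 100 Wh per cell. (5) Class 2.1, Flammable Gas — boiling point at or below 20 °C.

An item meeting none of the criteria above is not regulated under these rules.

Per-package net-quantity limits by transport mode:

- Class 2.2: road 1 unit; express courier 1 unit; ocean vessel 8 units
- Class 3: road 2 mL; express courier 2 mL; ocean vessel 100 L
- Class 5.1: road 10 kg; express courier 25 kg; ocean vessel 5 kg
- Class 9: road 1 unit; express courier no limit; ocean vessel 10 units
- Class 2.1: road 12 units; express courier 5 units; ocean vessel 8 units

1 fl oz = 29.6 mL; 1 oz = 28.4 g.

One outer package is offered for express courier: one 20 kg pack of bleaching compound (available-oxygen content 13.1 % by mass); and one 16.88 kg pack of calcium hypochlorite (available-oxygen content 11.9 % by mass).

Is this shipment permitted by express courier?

With available-oxygen content 13.1 % by mass (≥ 8.5 % by mass), the bleaching compound falls in Class 5.1.
With available-oxygen content 11.9 % by mass (≥ 8.5 % by mass), the calcium hypochlorite falls in Class 5.1.
Class 5.1 net quantity: 20 kg + 16.88 kg = 36.88 kg.
36.88 kg exceeds the express courier limit of 25 kg for Class 5.1.

No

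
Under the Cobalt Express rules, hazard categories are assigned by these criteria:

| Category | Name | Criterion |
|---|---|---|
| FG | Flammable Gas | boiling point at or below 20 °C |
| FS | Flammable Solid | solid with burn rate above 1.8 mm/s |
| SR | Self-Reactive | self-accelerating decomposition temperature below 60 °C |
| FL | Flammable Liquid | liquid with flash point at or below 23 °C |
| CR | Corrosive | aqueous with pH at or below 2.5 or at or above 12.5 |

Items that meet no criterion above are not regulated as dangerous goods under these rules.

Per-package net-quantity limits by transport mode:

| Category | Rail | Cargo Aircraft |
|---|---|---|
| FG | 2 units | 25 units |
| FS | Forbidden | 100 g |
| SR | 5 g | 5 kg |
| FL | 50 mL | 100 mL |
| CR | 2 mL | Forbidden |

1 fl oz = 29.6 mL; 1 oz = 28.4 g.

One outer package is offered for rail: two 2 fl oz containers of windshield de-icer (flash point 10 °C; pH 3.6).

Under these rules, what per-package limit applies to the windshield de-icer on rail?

The windshield de-icer has flash point 10 °C, which is ≤ 23 °C, so it is Category FL (Flammable Liquid).
The rail limit for Category FL is 50 mL.

50 mL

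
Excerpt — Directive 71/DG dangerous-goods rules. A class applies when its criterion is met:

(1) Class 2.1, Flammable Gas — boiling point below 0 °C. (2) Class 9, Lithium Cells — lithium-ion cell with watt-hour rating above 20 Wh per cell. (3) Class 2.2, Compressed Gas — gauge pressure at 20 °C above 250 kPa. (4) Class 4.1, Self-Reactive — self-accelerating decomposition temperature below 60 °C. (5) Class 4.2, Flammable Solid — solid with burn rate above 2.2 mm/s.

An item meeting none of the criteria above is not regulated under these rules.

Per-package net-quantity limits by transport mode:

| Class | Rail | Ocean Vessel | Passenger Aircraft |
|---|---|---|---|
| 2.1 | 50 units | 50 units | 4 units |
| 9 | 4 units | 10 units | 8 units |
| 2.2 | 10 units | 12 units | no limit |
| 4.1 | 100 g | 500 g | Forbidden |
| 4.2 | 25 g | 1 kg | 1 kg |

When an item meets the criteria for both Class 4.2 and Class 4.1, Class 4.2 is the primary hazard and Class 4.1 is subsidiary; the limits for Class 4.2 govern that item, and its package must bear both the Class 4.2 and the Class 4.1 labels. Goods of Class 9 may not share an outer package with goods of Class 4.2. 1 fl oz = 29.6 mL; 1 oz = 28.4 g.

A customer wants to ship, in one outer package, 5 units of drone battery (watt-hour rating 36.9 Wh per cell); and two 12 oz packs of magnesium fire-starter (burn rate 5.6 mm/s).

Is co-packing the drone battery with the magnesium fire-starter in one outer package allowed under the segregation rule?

No

Watt-hour rating 36.9 Wh per cell meets the Class 9 criterion (Lithium Cells), so the drone battery is Class 9.
With burn rate 5.6 mm/s (> 2.2 mm/s), the magnesium fire-starter falls in Class 4.2.
Class 9 and Class 4.2 may not share an outer package.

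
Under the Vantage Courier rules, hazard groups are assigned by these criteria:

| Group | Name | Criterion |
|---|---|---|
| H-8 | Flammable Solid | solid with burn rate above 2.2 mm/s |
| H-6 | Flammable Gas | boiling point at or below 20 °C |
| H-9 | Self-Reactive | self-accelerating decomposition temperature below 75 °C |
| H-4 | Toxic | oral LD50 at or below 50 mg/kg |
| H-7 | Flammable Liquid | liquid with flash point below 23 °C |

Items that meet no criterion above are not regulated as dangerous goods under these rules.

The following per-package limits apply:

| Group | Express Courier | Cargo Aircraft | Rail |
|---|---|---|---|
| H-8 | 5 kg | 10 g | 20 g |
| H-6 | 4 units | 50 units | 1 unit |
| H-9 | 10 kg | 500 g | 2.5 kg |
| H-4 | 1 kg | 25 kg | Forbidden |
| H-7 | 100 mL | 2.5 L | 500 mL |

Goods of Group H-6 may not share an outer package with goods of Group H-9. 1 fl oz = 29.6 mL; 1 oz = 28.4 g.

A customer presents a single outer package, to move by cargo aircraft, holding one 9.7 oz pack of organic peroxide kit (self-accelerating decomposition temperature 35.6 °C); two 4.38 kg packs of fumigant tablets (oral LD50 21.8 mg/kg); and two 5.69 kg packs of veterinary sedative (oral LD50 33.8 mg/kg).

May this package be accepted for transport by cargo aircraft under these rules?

Yes

The organic peroxide kit has self-accelerating decomposition temperature 35.6 °C, which is < 75 °C, so it is Group H-9 (Self-Reactive).
Oral LD50 21.8 mg/kg meets the Group H-4 criterion (Toxic), so the fumigant tablets are Group H-4.
Oral LD50 33.8 mg/kg meets the Group H-4 criterion (Toxic), so the veterinary sedative is Group H-4.
Group H-9 quantity: one 9.7 oz pack = 275.48 g.
That is within the Group H-9 cargo aircraft limit of 500 g.
Total Group H-4: (two 4.38 kg packs = 8.76 kg) + (two 5.69 kg packs = 11.38 kg) = 20.14 kg.
20.14 kg is within the cargo aircraft limit of 25 kg for Group H-4.
The segregation rule (Group H-6 with Group H-9) does not apply to Group H-9 with Group H-4.
Every hazard group is within its cargo aircraft limit and no segregation rule is violated.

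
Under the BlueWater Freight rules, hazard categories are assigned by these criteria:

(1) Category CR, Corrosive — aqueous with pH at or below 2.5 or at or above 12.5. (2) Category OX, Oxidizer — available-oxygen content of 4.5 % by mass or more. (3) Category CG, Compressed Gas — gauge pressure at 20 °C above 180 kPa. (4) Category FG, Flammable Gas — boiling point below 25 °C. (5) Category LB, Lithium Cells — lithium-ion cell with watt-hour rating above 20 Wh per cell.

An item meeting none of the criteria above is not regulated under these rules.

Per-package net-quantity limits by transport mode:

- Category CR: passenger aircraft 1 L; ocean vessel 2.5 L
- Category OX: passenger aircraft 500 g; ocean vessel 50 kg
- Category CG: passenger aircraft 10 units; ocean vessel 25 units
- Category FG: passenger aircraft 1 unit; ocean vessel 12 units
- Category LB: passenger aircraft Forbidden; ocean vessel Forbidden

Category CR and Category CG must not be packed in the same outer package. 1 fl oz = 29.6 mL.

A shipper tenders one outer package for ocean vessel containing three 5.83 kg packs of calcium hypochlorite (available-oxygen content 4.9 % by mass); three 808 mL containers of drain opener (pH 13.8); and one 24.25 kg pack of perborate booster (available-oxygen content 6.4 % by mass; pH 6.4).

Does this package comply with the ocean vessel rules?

The calcium hypochlorite has available-oxygen content 4.9 % by mass, which is ≥ 4.5 % by mass, so it is Category OX (Oxidizer).
The drain opener has pH 13.8, which is ≥ 12.5, so it is Category CR (Corrosive).
Perborate booster: available-oxygen content 6.4 % by mass ≥ 4.5 % by mass → Category OX (Oxidizer).
Total Category OX: (three 5.83 kg packs = 17.49 kg) + 24.25 kg = 41.74 kg.
That is within the Category OX ocean vessel limit of 50 kg.
Category CR quantity: three 808 mL containers = 2.424 L.
2.424 L is within the ocean vessel limit of 2.5 L for Category CR.
The segregation rule (Category CR with Category CG) does not apply to Category OX with Category CR.
Every hazard category is within its ocean vessel limit and no segregation rule is violated.

Yes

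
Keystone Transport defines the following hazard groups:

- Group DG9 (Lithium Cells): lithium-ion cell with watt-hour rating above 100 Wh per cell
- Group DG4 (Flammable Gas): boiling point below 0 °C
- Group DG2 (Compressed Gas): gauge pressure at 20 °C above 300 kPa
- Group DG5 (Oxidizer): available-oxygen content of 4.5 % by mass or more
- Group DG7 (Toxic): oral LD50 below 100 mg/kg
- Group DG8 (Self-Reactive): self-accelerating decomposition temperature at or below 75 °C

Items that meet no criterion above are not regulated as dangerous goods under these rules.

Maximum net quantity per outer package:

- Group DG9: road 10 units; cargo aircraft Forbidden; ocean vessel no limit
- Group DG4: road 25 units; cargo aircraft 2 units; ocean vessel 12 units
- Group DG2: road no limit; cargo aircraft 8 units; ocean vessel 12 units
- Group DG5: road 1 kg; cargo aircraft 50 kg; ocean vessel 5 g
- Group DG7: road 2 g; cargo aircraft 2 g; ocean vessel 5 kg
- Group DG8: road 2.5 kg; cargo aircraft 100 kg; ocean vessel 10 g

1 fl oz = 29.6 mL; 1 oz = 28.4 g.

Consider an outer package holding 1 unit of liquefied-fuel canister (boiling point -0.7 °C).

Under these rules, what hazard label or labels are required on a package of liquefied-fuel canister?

With boiling point -0.7 °C (< 0 °C), the liquefied-fuel canister falls in Group DG4.
Only the Group DG4 label is required.

Group DG4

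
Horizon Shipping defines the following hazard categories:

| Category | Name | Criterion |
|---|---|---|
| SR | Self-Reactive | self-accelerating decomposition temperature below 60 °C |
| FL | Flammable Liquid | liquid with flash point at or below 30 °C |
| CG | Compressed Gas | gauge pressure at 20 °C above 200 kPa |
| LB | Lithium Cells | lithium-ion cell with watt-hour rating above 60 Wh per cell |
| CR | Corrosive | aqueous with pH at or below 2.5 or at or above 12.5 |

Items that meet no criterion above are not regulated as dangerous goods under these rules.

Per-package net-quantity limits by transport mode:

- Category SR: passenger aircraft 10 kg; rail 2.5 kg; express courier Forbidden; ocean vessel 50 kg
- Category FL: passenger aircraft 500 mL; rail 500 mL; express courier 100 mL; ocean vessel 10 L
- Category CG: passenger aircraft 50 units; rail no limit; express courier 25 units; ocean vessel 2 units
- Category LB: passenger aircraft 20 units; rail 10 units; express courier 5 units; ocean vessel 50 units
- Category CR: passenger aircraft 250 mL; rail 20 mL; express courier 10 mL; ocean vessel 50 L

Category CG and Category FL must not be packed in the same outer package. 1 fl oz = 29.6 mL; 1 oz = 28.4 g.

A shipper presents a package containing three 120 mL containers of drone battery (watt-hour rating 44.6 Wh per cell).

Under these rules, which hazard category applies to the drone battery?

Not regulated

watt-hour rating 44.6 Wh per cell is not above 60 Wh per cell, so Category LB does not apply.
No criterion is met, so the item is not regulated.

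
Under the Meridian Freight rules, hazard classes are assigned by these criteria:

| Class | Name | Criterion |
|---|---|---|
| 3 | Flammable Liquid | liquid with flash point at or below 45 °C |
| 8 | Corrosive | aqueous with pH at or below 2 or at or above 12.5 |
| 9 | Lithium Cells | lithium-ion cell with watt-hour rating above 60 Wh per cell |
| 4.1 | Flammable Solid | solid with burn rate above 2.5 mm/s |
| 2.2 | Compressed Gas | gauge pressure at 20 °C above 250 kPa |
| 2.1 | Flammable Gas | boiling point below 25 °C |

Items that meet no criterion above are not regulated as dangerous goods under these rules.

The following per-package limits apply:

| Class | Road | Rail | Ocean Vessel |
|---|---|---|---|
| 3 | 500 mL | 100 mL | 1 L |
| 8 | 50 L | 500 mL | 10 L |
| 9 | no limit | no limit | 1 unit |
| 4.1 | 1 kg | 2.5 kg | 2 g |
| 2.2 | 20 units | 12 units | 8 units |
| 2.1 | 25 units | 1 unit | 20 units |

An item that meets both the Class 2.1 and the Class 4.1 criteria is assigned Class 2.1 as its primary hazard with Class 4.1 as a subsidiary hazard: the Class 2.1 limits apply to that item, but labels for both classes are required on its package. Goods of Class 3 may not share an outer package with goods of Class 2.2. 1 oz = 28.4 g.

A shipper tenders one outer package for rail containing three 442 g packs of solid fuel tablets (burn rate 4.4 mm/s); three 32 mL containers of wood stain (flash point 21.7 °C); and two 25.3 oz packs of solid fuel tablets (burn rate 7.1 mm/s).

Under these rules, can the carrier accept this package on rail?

Solid fuel tablets: burn rate 4.4 mm/s > 2.5 mm/s → Class 4.1 (Flammable Solid).
Wood stain: flash point 21.7 °C ≤ 45 °C → Class 3 (Flammable Liquid).
The solid fuel tablets have burn rate 7.1 mm/s, which is > 2.5 mm/s, so they are Class 4.1 (Flammable Solid).
Class 4.1 net quantity: (three 442 g packs = 1.326 kg) + (two 25.3 oz packs = 1437.04 g) = 2763.04 g.
2763.04 g > 2.5 kg (rail limit, Class 4.1) — over the limit.
Class 3 quantity: three 32 mL containers = 96 mL.
96 mL is within the rail limit of 100 mL for Class 3.
The segregation rule (Class 3 with Class 2.2) does not apply to Class 4.1 with Class 3.

No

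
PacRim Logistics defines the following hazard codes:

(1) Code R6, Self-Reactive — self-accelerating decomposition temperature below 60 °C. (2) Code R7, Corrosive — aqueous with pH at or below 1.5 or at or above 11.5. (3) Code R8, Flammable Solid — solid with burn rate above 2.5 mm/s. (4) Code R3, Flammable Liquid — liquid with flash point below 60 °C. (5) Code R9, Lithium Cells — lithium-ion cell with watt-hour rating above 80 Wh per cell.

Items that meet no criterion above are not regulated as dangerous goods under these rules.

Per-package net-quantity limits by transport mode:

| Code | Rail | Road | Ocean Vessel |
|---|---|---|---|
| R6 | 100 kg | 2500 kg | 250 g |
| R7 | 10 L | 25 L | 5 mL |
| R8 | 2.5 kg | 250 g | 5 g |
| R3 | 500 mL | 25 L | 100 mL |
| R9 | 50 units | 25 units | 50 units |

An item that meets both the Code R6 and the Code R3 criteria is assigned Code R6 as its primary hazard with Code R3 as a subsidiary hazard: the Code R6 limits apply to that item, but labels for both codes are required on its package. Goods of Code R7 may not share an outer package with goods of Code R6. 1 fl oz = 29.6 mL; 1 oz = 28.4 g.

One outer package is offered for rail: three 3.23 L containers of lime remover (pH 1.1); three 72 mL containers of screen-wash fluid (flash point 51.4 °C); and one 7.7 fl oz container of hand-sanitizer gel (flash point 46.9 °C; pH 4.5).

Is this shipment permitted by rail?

The lime remover has pH 1.1, which is ≤ 1.5, so it is Code R7 (Corrosive).
Screen-wash fluid: flash point 51.4 °C < 60 °C → Code R3 (Flammable Liquid).
With flash point 46.9 °C (< 60 °C), the hand-sanitizer gel falls in Code R3.
Code R7 quantity: three 3.23 L containers = 9.69 L.
9.69 L is within the rail limit of 10 L for Code R7.
Total Code R3: (three 72 mL containers = 216 mL) + (one 7.7 fl oz container = 227.92 mL) = 443.92 mL.
443.92 mL ≤ 500 mL (rail limit, Code R3) — within limit.
The segregation rule (Code R7 with Code R6) does not apply to Code R7 with Code R3.
Every hazard code is within its rail limit and no segregation rule is violated.

Yes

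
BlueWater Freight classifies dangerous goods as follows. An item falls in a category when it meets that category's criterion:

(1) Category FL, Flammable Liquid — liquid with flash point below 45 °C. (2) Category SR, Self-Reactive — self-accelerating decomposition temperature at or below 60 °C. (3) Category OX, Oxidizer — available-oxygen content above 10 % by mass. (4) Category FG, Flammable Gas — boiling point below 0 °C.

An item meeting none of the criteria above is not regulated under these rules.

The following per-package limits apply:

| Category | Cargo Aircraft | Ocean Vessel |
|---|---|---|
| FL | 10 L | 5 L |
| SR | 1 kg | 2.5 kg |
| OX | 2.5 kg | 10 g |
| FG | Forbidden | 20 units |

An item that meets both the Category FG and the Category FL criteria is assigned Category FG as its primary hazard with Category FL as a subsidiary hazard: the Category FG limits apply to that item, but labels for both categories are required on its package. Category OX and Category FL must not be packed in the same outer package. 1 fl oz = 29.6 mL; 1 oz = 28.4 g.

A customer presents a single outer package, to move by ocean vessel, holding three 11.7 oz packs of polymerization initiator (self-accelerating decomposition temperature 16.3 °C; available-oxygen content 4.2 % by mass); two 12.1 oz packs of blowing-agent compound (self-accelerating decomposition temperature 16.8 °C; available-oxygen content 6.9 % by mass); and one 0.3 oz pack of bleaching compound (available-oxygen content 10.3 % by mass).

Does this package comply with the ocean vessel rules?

With self-accelerating decomposition temperature 16.3 °C (≤ 60 °C), the polymerization initiator falls in Category SR.
Blowing-agent compound: self-accelerating decomposition temperature 16.8 °C ≤ 60 °C → Category SR (Self-Reactive).
The bleaching compound has available-oxygen content 10.3 % by mass, which is > 10 % by mass, so it is Category OX (Oxidizer).
Category SR net quantity: (three 11.7 oz packs = 996.84 g) + (two 12.1 oz packs = 687.28 g) = 1684.12 g.
1684.12 g ≤ 2.5 kg (ocean vessel limit, Category SR) — within limit.
Category OX quantity: one 0.3 oz pack = 8.52 g.
8.52 g ≤ 10 g (ocean vessel limit, Category OX) — within limit.
The segregation rule (Category OX with Category FL) does not apply to Category SR with Category OX.
Every hazard category is within its ocean vessel limit and no segregation rule is violated.

Yes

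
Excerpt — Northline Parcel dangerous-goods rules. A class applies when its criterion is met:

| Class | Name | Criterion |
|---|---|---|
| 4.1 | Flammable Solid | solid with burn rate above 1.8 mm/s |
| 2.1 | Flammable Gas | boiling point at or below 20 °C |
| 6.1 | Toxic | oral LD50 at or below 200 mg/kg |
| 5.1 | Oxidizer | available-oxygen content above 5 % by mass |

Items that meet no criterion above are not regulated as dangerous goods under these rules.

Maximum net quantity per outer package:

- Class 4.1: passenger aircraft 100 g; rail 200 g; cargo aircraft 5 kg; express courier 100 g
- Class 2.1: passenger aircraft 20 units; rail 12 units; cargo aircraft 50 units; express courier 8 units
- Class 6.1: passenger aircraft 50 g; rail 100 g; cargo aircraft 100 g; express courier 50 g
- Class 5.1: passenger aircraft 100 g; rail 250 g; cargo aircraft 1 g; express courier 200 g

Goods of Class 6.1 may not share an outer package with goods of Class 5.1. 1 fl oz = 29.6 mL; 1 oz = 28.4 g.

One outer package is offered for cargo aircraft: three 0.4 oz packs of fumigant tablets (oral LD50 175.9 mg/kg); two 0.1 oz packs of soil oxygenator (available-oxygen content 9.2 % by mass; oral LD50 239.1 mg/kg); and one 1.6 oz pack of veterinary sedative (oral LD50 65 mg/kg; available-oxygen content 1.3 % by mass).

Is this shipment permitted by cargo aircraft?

Oral LD50 175.9 mg/kg meets the Class 6.1 criterion (Toxic), so the fumigant tablets are Class 6.1.
With available-oxygen content 9.2 % by mass (> 5 % by mass), the soil oxygenator falls in Class 5.1.
Oral LD50 65 mg/kg meets the Class 6.1 criterion (Toxic), so the veterinary sedative is Class 6.1.
Class 6.1 net quantity: (three 0.4 oz packs = 34.08 g) + (one 1.6 oz pack = 45.44 g) = 79.52 g.
79.52 g is within the cargo aircraft limit of 100 g for Class 6.1.
Class 5.1 quantity: two 0.1 oz packs = 5.68 g.
That exceeds the Class 5.1 cargo aircraft limit of 1 g.
Class 6.1 and Class 5.1 may not share an outer package.

No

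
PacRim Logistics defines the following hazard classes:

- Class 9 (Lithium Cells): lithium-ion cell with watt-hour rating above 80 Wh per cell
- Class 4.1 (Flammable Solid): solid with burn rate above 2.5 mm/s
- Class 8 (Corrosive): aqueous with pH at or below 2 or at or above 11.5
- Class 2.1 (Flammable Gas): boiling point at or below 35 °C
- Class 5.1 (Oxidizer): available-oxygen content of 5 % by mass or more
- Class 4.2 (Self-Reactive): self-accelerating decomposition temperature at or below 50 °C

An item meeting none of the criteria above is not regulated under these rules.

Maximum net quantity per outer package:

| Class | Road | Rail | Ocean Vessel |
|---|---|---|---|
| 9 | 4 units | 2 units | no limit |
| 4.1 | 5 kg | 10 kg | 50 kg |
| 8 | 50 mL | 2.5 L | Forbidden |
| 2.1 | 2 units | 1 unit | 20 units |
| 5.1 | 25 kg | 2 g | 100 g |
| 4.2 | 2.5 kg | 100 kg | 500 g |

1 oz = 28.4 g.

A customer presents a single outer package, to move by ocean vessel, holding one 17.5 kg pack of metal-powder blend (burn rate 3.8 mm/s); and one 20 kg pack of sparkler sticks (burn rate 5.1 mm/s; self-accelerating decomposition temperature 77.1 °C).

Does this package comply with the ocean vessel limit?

Yes

Metal-powder blend: burn rate 3.8 mm/s > 2.5 mm/s → Class 4.1 (Flammable Solid).
The sparkler sticks have burn rate 5.1 mm/s, which is > 2.5 mm/s, so they are Class 4.1 (Flammable Solid).
Class 4.1 net quantity: 17.5 kg + 20 kg = 37.5 kg.
37.5 kg is within the ocean vessel limit of 50 kg for Class 4.1.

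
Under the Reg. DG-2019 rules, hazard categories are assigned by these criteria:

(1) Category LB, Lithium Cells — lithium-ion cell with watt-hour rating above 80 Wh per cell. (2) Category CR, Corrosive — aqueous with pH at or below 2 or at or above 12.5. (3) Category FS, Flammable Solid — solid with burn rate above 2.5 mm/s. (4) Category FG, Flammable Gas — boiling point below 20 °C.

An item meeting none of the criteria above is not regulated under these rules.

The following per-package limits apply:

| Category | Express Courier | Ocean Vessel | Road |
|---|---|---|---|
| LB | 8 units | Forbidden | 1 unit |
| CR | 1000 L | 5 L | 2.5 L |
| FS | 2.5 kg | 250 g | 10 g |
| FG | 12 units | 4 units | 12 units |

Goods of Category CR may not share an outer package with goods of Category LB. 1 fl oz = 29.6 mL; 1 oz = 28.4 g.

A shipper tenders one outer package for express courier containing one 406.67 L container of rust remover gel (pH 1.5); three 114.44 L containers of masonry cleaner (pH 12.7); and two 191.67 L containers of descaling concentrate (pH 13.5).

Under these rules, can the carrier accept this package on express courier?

pH 1.5 meets the Category CR criterion (Corrosive), so the rust remover gel is Category CR.
pH 12.7 meets the Category CR criterion (Corrosive), so the masonry cleaner is Category CR.
pH 13.5 meets the Category CR criterion (Corrosive), so the descaling concentrate is Category CR.
Category CR net quantity: 406.67 L + (three 114.44 L containers = 343.32 L) + (two 191.67 L containers = 383.34 L) = 1133.33 L.
1133.33 L > 1000 L (express courier limit, Category CR) — over the limit.

No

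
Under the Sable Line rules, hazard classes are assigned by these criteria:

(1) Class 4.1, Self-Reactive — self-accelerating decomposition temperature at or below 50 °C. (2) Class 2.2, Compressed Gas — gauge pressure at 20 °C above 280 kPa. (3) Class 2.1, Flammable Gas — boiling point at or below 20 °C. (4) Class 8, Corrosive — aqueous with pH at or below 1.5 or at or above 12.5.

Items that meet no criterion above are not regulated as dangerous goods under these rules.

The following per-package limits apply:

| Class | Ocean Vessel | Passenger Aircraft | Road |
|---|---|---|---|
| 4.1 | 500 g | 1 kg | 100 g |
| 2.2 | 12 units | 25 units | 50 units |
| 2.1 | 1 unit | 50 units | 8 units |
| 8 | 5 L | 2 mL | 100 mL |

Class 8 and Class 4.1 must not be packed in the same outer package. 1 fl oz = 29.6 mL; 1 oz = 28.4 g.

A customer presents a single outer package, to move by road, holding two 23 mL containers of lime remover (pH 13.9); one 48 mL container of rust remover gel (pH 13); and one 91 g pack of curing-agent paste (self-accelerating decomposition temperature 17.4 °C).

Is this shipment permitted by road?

With pH 13.9 (≥ 12.5), the lime remover falls in Class 8.
pH 13 meets the Class 8 criterion (Corrosive), so the rust remover gel is Class 8.
Curing-agent paste: self-accelerating decomposition temperature 17.4 °C ≤ 50 °C → Class 4.1 (Self-Reactive).
Class 8 net quantity: (two 23 mL containers = 46 mL) + 48 mL = 94 mL.
94 mL ≤ 100 mL (road limit, Class 8) — within limit.
Class 4.1 quantity: 91 g.
91 g ≤ 100 g (road limit, Class 4.1) — within limit.
Class 8 and Class 4.1 may not share an outer package.

No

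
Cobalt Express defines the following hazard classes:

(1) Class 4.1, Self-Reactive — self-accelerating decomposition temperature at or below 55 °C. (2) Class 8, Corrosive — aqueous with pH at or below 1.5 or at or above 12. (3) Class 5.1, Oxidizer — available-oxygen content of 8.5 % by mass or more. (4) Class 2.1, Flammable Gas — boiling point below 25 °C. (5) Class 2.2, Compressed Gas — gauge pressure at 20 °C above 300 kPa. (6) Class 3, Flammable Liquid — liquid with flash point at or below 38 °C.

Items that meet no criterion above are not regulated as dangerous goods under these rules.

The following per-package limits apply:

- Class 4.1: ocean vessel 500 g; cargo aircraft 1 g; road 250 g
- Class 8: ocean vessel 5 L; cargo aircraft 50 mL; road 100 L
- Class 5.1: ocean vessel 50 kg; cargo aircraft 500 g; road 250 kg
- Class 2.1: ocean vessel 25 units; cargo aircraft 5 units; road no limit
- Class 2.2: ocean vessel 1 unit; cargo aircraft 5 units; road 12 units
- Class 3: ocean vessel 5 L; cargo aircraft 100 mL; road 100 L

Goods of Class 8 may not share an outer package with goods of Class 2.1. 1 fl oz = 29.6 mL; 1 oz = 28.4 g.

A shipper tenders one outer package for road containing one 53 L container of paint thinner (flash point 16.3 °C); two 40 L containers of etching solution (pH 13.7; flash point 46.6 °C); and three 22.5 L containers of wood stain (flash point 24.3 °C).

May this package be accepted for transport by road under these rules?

Flash point 16.3 °C meets the Class 3 criterion (Flammable Liquid), so the paint thinner is Class 3.
Etching solution: pH 13.7 ≥ 12 → Class 8 (Corrosive).
The wood stain has flash point 24.3 °C, which is ≤ 38 °C, so it is Class 3 (Flammable Liquid).
Class 3 net quantity: 53 L + (three 22.5 L containers = 67.5 L) = 120.5 L.
120.5 L exceeds the road limit of 100 L for Class 3.
Class 8 quantity: two 40 L containers = 80 L.
80 L is within the road limit of 100 L for Class 8.
The segregation rule (Class 8 with Class 2.1) does not apply to Class 3 with Class 8.

No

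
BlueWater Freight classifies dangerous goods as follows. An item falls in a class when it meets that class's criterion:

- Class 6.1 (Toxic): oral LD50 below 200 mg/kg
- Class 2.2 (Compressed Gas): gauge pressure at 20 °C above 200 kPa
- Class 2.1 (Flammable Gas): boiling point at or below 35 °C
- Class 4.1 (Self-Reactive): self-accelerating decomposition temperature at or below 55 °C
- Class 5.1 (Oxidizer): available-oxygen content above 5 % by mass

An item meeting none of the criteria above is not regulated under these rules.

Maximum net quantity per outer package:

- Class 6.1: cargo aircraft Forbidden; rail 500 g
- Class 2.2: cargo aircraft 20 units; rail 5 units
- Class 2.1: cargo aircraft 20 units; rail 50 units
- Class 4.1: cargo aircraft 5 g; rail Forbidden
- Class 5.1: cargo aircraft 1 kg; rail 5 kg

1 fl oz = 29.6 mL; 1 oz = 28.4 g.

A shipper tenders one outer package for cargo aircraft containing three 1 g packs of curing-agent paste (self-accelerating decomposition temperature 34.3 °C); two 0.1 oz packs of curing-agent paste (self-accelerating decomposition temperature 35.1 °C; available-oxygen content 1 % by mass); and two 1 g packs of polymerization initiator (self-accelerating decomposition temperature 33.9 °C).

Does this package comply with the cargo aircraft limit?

The curing-agent paste has self-accelerating decomposition temperature 34.3 °C, which is ≤ 55 °C, so it is Class 4.1 (Self-Reactive).
The curing-agent paste has self-accelerating decomposition temperature 35.1 °C, which is ≤ 55 °C, so it is Class 4.1 (Self-Reactive).
Self-accelerating decomposition temperature 33.9 °C meets the Class 4.1 criterion (Self-Reactive), so the polymerization initiator is Class 4.1.
Class 4.1 net quantity: (three 1 g packs = 3 g) + (two 0.1 oz packs = 5.68 g) + (two 1 g packs = 2 g) = 10.68 g.
10.68 g exceeds the cargo aircraft limit of 5 g for Class 4.1.

No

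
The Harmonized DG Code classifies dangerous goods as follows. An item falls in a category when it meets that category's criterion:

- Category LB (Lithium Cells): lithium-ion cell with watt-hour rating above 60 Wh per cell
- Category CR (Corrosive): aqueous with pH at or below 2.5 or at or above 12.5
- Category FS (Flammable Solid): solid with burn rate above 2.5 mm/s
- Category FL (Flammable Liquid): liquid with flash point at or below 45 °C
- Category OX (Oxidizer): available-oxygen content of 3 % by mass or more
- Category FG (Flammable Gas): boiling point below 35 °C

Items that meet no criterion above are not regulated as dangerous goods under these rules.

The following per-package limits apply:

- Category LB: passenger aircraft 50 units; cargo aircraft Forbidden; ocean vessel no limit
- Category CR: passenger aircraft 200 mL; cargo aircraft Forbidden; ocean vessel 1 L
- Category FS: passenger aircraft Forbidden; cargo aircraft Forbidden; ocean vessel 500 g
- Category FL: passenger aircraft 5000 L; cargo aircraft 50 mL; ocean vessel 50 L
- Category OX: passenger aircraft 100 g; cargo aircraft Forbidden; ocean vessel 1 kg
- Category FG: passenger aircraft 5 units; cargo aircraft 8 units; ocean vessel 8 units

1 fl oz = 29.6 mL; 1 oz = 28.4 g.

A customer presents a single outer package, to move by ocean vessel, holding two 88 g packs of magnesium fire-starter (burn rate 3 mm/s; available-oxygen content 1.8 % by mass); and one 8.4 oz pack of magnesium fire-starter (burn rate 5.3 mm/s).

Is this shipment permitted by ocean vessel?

With burn rate 3 mm/s (> 2.5 mm/s), the magnesium fire-starter falls in Category FS.
The magnesium fire-starter has burn rate 5.3 mm/s, which is > 2.5 mm/s, so it is Category FS (Flammable Solid).
Category FS net quantity: (two 88 g packs = 176 g) + (one 8.4 oz pack = 238.56 g) = 414.56 g.
That is within the Category FS ocean vessel limit of 500 g.

Yes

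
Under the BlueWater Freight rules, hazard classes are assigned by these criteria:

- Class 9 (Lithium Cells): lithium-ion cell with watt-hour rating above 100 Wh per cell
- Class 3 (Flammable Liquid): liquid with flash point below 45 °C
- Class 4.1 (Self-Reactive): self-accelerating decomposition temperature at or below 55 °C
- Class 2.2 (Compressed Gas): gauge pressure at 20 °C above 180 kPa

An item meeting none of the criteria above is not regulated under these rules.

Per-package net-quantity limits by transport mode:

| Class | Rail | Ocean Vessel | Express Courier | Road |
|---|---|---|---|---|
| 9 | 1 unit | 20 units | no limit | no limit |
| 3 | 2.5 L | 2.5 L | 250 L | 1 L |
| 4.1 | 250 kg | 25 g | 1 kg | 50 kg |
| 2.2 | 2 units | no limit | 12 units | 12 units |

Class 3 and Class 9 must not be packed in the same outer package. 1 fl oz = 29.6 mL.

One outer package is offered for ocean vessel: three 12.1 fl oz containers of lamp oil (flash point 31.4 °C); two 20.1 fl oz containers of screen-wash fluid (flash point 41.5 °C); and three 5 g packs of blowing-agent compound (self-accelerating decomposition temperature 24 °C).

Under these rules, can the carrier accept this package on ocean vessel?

Yes

Flash point 31.4 °C meets the Class 3 criterion (Flammable Liquid), so the lamp oil is Class 3.
Screen-wash fluid: flash point 41.5 °C < 45 °C → Class 3 (Flammable Liquid).
The blowing-agent compound has self-accelerating decomposition temperature 24 °C, which is ≤ 55 °C, so it is Class 4.1 (Self-Reactive).
Class 3 net quantity: (three 12.1 fl oz containers = 1074.48 mL) + (two 20.1 fl oz containers = 1189.92 mL) = 2264.4 mL.
2264.4 mL ≤ 2.5 L (ocean vessel limit, Class 3) — within limit.
Class 4.1 quantity: three 5 g packs = 15 g.
That is within the Class 4.1 ocean vessel limit of 25 g.
The segregation rule (Class 3 with Class 9) does not apply to Class 3 with Class 4.1.
Every hazard class is within its ocean vessel limit and no segregation rule is violated.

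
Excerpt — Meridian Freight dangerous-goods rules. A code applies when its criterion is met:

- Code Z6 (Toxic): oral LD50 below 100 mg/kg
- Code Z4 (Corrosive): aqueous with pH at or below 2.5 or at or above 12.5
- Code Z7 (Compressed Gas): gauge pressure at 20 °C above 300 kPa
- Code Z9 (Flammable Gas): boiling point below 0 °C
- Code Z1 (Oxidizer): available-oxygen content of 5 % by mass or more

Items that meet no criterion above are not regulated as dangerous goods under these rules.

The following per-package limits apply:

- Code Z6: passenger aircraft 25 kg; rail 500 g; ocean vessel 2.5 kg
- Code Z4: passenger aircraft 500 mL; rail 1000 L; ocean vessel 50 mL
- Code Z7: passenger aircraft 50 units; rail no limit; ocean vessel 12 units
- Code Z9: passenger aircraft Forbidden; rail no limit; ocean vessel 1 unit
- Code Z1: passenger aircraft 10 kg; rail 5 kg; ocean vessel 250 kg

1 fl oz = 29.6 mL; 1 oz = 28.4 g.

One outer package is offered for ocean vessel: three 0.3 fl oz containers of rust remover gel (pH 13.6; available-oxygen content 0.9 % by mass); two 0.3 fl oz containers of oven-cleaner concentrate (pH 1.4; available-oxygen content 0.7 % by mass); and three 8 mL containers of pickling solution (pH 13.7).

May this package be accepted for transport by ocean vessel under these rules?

pH 13.6 meets the Code Z4 criterion (Corrosive), so the rust remover gel is Code Z4.
With pH 1.4 (≤ 2.5), the oven-cleaner concentrate falls in Code Z4.
Pickling solution: pH 13.7 ≥ 12.5 → Code Z4 (Corrosive).
Total Code Z4: (three 0.3 fl oz containers = 26.64 mL) + (two 0.3 fl oz containers = 17.76 mL) + (three 8 mL containers = 24 mL) = 68.4 mL.
68.4 mL exceeds the ocean vessel limit of 50 mL for Code Z4.

No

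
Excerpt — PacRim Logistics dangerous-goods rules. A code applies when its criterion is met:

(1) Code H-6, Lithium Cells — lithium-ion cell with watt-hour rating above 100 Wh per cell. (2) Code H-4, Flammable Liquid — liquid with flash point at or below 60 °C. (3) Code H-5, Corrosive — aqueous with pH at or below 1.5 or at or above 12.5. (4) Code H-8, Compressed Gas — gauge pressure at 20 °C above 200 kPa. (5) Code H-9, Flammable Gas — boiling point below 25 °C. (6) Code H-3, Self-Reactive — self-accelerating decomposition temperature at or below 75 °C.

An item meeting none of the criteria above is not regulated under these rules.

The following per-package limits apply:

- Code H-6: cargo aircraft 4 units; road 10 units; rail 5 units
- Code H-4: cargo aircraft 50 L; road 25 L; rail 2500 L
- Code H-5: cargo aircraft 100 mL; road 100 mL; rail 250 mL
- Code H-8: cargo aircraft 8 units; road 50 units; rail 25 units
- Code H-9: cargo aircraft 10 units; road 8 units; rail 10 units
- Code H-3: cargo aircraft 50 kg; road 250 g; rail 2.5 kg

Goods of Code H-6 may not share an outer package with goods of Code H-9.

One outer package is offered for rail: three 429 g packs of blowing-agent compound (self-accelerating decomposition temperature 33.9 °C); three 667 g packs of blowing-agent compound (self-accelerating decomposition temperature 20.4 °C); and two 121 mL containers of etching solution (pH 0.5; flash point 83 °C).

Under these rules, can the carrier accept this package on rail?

With self-accelerating decomposition temperature 33.9 °C (≤ 75 °C), the blowing-agent compound falls in Code H-3.
Blowing-agent compound: self-accelerating decomposition temperature 20.4 °C ≤ 75 °C → Code H-3 (Self-Reactive).
With pH 0.5 (≤ 1.5), the etching solution falls in Code H-5.
Total Code H-3: (three 429 g packs = 1.287 kg) + (three 667 g packs = 2.001 kg) = 3.288 kg.
That exceeds the Code H-3 rail limit of 2.5 kg.
Code H-5 quantity: two 121 mL containers = 242 mL.
That is within the Code H-5 rail limit of 250 mL.
The segregation rule (Code H-6 with Code H-9) does not apply to Code H-3 with Code H-5.

No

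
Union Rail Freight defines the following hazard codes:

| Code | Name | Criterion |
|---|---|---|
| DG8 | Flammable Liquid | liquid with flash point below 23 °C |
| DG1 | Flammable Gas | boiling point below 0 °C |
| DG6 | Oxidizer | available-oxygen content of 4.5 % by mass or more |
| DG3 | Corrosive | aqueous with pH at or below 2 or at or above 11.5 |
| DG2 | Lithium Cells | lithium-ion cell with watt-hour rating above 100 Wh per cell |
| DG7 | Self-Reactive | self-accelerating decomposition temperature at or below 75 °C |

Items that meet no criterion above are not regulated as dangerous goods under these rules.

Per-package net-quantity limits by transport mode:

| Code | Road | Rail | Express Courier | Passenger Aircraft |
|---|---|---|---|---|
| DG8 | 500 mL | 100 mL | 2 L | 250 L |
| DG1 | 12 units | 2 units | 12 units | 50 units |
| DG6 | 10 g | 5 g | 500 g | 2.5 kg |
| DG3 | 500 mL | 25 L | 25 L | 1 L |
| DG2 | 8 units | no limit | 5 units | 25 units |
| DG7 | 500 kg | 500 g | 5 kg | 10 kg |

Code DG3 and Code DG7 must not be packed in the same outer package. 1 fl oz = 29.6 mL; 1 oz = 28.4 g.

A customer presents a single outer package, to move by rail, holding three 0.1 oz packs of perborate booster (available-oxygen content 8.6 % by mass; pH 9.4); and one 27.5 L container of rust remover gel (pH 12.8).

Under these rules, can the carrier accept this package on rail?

No

Available-oxygen content 8.6 % by mass meets the Code DG6 criterion (Oxidizer), so the perborate booster is Code DG6.
pH 12.8 meets the Code DG3 criterion (Corrosive), so the rust remover gel is Code DG3.
Code DG3 quantity: 27.5 L.
27.5 L exceeds the rail limit of 25 L for Code DG3.
Code DG6 quantity: three 0.1 oz packs = 8.52 g.
8.52 g > 5 g (rail limit, Code DG6) — over the limit.
The segregation rule (Code DG3 with Code DG7) does not apply to Code DG3 with Code DG6.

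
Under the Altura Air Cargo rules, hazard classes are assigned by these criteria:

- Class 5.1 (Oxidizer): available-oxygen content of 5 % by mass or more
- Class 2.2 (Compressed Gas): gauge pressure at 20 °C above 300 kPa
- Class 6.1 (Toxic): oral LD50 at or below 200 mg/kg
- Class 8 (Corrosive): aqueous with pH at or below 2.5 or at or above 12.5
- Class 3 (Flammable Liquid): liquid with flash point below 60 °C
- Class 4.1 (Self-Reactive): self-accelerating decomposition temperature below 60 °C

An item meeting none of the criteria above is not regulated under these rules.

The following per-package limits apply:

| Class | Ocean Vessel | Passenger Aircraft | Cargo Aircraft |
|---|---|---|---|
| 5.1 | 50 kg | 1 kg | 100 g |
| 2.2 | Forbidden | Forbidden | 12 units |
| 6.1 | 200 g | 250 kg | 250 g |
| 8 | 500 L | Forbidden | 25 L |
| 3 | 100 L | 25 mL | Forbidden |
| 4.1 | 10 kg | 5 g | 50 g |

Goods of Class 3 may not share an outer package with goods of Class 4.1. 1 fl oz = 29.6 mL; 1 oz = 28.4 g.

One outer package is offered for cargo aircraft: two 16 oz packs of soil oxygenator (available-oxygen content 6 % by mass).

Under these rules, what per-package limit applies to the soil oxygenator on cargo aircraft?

Soil oxygenator: available-oxygen content 6 % by mass ≥ 5 % by mass → Class 5.1 (Oxidizer).
The cargo aircraft limit for Class 5.1 is 100 g.

100 g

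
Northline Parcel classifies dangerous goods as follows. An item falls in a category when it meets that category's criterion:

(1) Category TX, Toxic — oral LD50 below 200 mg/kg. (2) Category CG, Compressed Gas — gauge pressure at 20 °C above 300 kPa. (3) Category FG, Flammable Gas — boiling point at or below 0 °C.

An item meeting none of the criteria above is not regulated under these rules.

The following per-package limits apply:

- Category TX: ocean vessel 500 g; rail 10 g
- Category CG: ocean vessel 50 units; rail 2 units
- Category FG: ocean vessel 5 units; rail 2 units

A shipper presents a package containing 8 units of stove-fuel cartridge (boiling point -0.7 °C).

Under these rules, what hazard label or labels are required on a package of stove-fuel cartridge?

With boiling point -0.7 °C (≤ 0 °C), the stove-fuel cartridge falls in Category FG.
Only the Category FG label is required.

Category FG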